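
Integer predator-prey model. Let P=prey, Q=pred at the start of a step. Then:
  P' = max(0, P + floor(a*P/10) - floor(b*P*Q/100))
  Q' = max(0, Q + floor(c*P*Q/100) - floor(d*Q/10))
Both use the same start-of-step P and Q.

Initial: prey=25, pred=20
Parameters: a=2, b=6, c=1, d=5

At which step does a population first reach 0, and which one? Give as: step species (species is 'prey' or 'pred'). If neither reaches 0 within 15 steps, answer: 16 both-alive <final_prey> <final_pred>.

Answer: 1 prey

Derivation:
Step 1: prey: 25+5-30=0; pred: 20+5-10=15
First extinction: prey at step 1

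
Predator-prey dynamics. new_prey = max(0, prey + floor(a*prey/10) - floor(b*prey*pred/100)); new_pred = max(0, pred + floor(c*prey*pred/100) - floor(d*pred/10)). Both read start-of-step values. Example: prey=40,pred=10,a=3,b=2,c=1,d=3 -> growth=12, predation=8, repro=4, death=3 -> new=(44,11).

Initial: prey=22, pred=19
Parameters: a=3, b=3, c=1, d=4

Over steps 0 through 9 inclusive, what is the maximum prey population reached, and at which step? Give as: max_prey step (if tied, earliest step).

Answer: 27 9

Derivation:
Step 1: prey: 22+6-12=16; pred: 19+4-7=16
Step 2: prey: 16+4-7=13; pred: 16+2-6=12
Step 3: prey: 13+3-4=12; pred: 12+1-4=9
Step 4: prey: 12+3-3=12; pred: 9+1-3=7
Step 5: prey: 12+3-2=13; pred: 7+0-2=5
Step 6: prey: 13+3-1=15; pred: 5+0-2=3
Step 7: prey: 15+4-1=18; pred: 3+0-1=2
Step 8: prey: 18+5-1=22; pred: 2+0-0=2
Step 9: prey: 22+6-1=27; pred: 2+0-0=2
Max prey = 27 at step 9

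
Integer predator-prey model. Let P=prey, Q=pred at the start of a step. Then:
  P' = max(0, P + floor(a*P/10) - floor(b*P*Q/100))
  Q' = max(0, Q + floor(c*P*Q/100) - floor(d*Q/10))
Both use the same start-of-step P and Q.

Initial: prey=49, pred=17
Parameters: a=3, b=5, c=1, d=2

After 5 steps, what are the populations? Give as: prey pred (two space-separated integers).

Step 1: prey: 49+14-41=22; pred: 17+8-3=22
Step 2: prey: 22+6-24=4; pred: 22+4-4=22
Step 3: prey: 4+1-4=1; pred: 22+0-4=18
Step 4: prey: 1+0-0=1; pred: 18+0-3=15
Step 5: prey: 1+0-0=1; pred: 15+0-3=12

Answer: 1 12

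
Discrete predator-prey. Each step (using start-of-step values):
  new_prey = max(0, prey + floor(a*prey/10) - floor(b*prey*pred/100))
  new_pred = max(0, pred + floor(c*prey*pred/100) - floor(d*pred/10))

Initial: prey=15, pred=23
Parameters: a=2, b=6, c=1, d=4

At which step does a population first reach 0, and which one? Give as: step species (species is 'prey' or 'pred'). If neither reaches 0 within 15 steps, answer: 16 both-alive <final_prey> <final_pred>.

Step 1: prey: 15+3-20=0; pred: 23+3-9=17
First extinction: prey at step 1

Answer: 1 prey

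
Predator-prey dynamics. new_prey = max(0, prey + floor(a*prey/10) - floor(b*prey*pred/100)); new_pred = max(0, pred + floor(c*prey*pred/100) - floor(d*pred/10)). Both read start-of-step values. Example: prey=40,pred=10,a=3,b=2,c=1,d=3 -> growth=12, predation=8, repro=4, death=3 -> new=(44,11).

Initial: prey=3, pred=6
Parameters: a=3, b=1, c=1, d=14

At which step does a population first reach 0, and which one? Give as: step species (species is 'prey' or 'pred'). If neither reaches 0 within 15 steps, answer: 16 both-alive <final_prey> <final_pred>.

Step 1: prey: 3+0-0=3; pred: 6+0-8=0
First extinction: pred at step 1

Answer: 1 pred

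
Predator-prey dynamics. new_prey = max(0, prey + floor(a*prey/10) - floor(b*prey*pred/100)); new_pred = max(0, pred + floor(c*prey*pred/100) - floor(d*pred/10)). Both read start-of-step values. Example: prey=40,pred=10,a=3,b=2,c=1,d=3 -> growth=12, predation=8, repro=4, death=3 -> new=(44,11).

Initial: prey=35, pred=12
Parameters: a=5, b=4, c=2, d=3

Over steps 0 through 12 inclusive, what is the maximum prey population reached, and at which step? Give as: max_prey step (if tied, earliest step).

Step 1: prey: 35+17-16=36; pred: 12+8-3=17
Step 2: prey: 36+18-24=30; pred: 17+12-5=24
Step 3: prey: 30+15-28=17; pred: 24+14-7=31
Step 4: prey: 17+8-21=4; pred: 31+10-9=32
Step 5: prey: 4+2-5=1; pred: 32+2-9=25
Step 6: prey: 1+0-1=0; pred: 25+0-7=18
Step 7: prey: 0+0-0=0; pred: 18+0-5=13
Step 8: prey: 0+0-0=0; pred: 13+0-3=10
Step 9: prey: 0+0-0=0; pred: 10+0-3=7
Step 10: prey: 0+0-0=0; pred: 7+0-2=5
Step 11: prey: 0+0-0=0; pred: 5+0-1=4
Step 12: prey: 0+0-0=0; pred: 4+0-1=3
Max prey = 36 at step 1

Answer: 36 1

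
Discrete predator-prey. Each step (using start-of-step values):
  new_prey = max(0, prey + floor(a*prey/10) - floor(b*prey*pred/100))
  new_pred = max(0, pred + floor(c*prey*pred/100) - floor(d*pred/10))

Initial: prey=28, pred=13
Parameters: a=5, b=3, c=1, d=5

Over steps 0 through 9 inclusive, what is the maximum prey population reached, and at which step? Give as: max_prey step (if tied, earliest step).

Answer: 129 8

Derivation:
Step 1: prey: 28+14-10=32; pred: 13+3-6=10
Step 2: prey: 32+16-9=39; pred: 10+3-5=8
Step 3: prey: 39+19-9=49; pred: 8+3-4=7
Step 4: prey: 49+24-10=63; pred: 7+3-3=7
Step 5: prey: 63+31-13=81; pred: 7+4-3=8
Step 6: prey: 81+40-19=102; pred: 8+6-4=10
Step 7: prey: 102+51-30=123; pred: 10+10-5=15
Step 8: prey: 123+61-55=129; pred: 15+18-7=26
Step 9: prey: 129+64-100=93; pred: 26+33-13=46
Max prey = 129 at step 8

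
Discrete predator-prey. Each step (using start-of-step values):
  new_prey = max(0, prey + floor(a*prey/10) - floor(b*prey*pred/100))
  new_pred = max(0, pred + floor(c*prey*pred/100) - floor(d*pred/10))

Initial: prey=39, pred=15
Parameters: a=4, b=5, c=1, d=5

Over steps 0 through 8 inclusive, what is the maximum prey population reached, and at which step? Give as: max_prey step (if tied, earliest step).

Answer: 52 8

Derivation:
Step 1: prey: 39+15-29=25; pred: 15+5-7=13
Step 2: prey: 25+10-16=19; pred: 13+3-6=10
Step 3: prey: 19+7-9=17; pred: 10+1-5=6
Step 4: prey: 17+6-5=18; pred: 6+1-3=4
Step 5: prey: 18+7-3=22; pred: 4+0-2=2
Step 6: prey: 22+8-2=28; pred: 2+0-1=1
Step 7: prey: 28+11-1=38; pred: 1+0-0=1
Step 8: prey: 38+15-1=52; pred: 1+0-0=1
Max prey = 52 at step 8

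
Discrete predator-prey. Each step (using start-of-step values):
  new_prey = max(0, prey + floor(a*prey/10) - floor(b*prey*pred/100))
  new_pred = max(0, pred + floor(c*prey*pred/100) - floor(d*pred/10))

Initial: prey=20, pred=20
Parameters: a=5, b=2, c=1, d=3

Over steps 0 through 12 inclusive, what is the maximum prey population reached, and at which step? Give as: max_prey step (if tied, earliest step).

Answer: 61 8

Derivation:
Step 1: prey: 20+10-8=22; pred: 20+4-6=18
Step 2: prey: 22+11-7=26; pred: 18+3-5=16
Step 3: prey: 26+13-8=31; pred: 16+4-4=16
Step 4: prey: 31+15-9=37; pred: 16+4-4=16
Step 5: prey: 37+18-11=44; pred: 16+5-4=17
Step 6: prey: 44+22-14=52; pred: 17+7-5=19
Step 7: prey: 52+26-19=59; pred: 19+9-5=23
Step 8: prey: 59+29-27=61; pred: 23+13-6=30
Step 9: prey: 61+30-36=55; pred: 30+18-9=39
Step 10: prey: 55+27-42=40; pred: 39+21-11=49
Step 11: prey: 40+20-39=21; pred: 49+19-14=54
Step 12: prey: 21+10-22=9; pred: 54+11-16=49
Max prey = 61 at step 8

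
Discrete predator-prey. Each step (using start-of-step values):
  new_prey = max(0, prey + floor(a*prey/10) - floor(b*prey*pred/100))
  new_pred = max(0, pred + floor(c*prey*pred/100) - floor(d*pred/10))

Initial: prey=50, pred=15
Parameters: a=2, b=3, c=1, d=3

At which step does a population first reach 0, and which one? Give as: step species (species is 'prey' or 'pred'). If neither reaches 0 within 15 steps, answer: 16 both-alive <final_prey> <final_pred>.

Answer: 16 both-alive 14 3

Derivation:
Step 1: prey: 50+10-22=38; pred: 15+7-4=18
Step 2: prey: 38+7-20=25; pred: 18+6-5=19
Step 3: prey: 25+5-14=16; pred: 19+4-5=18
Step 4: prey: 16+3-8=11; pred: 18+2-5=15
Step 5: prey: 11+2-4=9; pred: 15+1-4=12
Step 6: prey: 9+1-3=7; pred: 12+1-3=10
Step 7: prey: 7+1-2=6; pred: 10+0-3=7
Step 8: prey: 6+1-1=6; pred: 7+0-2=5
Step 9: prey: 6+1-0=7; pred: 5+0-1=4
Step 10: prey: 7+1-0=8; pred: 4+0-1=3
Step 11: prey: 8+1-0=9; pred: 3+0-0=3
Step 12: prey: 9+1-0=10; pred: 3+0-0=3
Step 13: prey: 10+2-0=12; pred: 3+0-0=3
Step 14: prey: 12+2-1=13; pred: 3+0-0=3
Step 15: prey: 13+2-1=14; pred: 3+0-0=3
No extinction within 15 steps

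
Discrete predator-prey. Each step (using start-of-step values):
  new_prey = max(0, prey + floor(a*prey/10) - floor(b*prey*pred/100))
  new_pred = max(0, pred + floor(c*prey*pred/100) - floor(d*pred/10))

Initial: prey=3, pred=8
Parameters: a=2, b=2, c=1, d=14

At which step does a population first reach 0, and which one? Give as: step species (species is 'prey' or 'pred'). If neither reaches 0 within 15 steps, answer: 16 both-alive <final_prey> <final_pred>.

Answer: 1 pred

Derivation:
Step 1: prey: 3+0-0=3; pred: 8+0-11=0
First extinction: pred at step 1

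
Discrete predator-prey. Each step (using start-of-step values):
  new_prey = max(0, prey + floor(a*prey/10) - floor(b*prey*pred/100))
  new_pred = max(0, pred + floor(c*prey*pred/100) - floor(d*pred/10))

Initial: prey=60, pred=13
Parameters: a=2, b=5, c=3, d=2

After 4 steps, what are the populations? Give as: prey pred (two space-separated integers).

Step 1: prey: 60+12-39=33; pred: 13+23-2=34
Step 2: prey: 33+6-56=0; pred: 34+33-6=61
Step 3: prey: 0+0-0=0; pred: 61+0-12=49
Step 4: prey: 0+0-0=0; pred: 49+0-9=40

Answer: 0 40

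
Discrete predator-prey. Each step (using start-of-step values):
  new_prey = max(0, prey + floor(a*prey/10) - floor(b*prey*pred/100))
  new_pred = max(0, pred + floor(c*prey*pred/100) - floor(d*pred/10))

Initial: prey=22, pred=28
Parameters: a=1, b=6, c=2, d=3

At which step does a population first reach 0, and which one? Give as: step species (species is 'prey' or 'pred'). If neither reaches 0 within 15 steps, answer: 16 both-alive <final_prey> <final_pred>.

Step 1: prey: 22+2-36=0; pred: 28+12-8=32
First extinction: prey at step 1

Answer: 1 prey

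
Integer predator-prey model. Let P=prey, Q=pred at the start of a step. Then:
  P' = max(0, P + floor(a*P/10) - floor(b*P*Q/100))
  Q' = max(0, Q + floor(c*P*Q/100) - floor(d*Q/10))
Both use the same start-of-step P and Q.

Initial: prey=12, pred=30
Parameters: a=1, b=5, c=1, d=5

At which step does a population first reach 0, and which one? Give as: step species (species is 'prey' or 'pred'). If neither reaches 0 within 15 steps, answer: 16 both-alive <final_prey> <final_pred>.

Answer: 1 prey

Derivation:
Step 1: prey: 12+1-18=0; pred: 30+3-15=18
First extinction: prey at step 1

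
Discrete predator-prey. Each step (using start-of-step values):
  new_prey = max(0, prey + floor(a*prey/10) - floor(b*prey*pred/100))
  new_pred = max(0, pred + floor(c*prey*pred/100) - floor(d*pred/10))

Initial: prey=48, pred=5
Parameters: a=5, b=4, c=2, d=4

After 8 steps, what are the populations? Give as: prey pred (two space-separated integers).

Step 1: prey: 48+24-9=63; pred: 5+4-2=7
Step 2: prey: 63+31-17=77; pred: 7+8-2=13
Step 3: prey: 77+38-40=75; pred: 13+20-5=28
Step 4: prey: 75+37-84=28; pred: 28+42-11=59
Step 5: prey: 28+14-66=0; pred: 59+33-23=69
Step 6: prey: 0+0-0=0; pred: 69+0-27=42
Step 7: prey: 0+0-0=0; pred: 42+0-16=26
Step 8: prey: 0+0-0=0; pred: 26+0-10=16

Answer: 0 16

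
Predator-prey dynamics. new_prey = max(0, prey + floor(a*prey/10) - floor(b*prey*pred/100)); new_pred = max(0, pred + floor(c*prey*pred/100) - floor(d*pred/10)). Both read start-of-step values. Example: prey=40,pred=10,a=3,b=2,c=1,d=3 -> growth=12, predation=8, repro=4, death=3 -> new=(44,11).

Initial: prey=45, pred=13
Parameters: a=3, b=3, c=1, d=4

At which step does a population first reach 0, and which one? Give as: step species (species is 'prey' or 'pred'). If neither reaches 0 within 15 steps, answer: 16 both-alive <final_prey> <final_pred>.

Answer: 16 both-alive 53 9

Derivation:
Step 1: prey: 45+13-17=41; pred: 13+5-5=13
Step 2: prey: 41+12-15=38; pred: 13+5-5=13
Step 3: prey: 38+11-14=35; pred: 13+4-5=12
Step 4: prey: 35+10-12=33; pred: 12+4-4=12
Step 5: prey: 33+9-11=31; pred: 12+3-4=11
Step 6: prey: 31+9-10=30; pred: 11+3-4=10
Step 7: prey: 30+9-9=30; pred: 10+3-4=9
Step 8: prey: 30+9-8=31; pred: 9+2-3=8
Step 9: prey: 31+9-7=33; pred: 8+2-3=7
Step 10: prey: 33+9-6=36; pred: 7+2-2=7
Step 11: prey: 36+10-7=39; pred: 7+2-2=7
Step 12: prey: 39+11-8=42; pred: 7+2-2=7
Step 13: prey: 42+12-8=46; pred: 7+2-2=7
Step 14: prey: 46+13-9=50; pred: 7+3-2=8
Step 15: prey: 50+15-12=53; pred: 8+4-3=9
No extinction within 15 steps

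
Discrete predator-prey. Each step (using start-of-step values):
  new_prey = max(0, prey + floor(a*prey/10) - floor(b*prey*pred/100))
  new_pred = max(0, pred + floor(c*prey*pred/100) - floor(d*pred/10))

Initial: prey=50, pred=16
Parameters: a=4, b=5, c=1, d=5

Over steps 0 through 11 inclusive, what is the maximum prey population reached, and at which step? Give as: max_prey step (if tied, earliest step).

Step 1: prey: 50+20-40=30; pred: 16+8-8=16
Step 2: prey: 30+12-24=18; pred: 16+4-8=12
Step 3: prey: 18+7-10=15; pred: 12+2-6=8
Step 4: prey: 15+6-6=15; pred: 8+1-4=5
Step 5: prey: 15+6-3=18; pred: 5+0-2=3
Step 6: prey: 18+7-2=23; pred: 3+0-1=2
Step 7: prey: 23+9-2=30; pred: 2+0-1=1
Step 8: prey: 30+12-1=41; pred: 1+0-0=1
Step 9: prey: 41+16-2=55; pred: 1+0-0=1
Step 10: prey: 55+22-2=75; pred: 1+0-0=1
Step 11: prey: 75+30-3=102; pred: 1+0-0=1
Max prey = 102 at step 11

Answer: 102 11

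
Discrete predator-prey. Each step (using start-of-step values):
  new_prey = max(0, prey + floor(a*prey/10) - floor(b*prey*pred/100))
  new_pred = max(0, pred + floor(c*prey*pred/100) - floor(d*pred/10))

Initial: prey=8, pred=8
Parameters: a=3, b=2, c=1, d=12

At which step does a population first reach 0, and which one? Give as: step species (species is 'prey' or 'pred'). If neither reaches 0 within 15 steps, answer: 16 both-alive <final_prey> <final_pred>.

Answer: 1 pred

Derivation:
Step 1: prey: 8+2-1=9; pred: 8+0-9=0
First extinction: pred at step 1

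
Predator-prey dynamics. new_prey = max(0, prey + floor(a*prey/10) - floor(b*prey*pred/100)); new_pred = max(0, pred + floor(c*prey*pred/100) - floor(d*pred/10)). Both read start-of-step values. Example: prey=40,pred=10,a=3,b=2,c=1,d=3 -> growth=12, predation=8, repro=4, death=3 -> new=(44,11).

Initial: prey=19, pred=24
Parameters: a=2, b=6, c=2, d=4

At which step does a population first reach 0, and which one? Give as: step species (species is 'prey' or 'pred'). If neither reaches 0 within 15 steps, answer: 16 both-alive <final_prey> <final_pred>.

Answer: 1 prey

Derivation:
Step 1: prey: 19+3-27=0; pred: 24+9-9=24
First extinction: prey at step 1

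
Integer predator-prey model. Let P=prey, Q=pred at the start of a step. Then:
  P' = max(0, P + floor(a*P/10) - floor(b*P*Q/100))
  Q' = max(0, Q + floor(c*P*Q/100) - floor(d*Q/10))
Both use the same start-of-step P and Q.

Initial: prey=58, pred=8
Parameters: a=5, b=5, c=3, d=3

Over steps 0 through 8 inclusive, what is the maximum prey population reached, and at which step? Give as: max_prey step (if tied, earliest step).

Answer: 64 1

Derivation:
Step 1: prey: 58+29-23=64; pred: 8+13-2=19
Step 2: prey: 64+32-60=36; pred: 19+36-5=50
Step 3: prey: 36+18-90=0; pred: 50+54-15=89
Step 4: prey: 0+0-0=0; pred: 89+0-26=63
Step 5: prey: 0+0-0=0; pred: 63+0-18=45
Step 6: prey: 0+0-0=0; pred: 45+0-13=32
Step 7: prey: 0+0-0=0; pred: 32+0-9=23
Step 8: prey: 0+0-0=0; pred: 23+0-6=17
Max prey = 64 at step 1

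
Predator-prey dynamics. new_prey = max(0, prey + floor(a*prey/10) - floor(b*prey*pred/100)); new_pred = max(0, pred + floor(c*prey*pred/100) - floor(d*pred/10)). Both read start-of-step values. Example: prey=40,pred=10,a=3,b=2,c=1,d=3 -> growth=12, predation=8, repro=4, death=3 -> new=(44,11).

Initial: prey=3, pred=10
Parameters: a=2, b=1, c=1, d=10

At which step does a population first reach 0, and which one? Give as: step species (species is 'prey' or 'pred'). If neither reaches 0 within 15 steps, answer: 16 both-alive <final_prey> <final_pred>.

Step 1: prey: 3+0-0=3; pred: 10+0-10=0
First extinction: pred at step 1

Answer: 1 pred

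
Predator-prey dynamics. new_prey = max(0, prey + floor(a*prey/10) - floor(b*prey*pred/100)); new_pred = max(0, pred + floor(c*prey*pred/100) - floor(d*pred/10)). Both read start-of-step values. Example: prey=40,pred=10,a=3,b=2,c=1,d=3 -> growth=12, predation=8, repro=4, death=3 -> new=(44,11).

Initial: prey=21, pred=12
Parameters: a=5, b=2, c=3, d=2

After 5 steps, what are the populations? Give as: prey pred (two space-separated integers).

Answer: 0 104

Derivation:
Step 1: prey: 21+10-5=26; pred: 12+7-2=17
Step 2: prey: 26+13-8=31; pred: 17+13-3=27
Step 3: prey: 31+15-16=30; pred: 27+25-5=47
Step 4: prey: 30+15-28=17; pred: 47+42-9=80
Step 5: prey: 17+8-27=0; pred: 80+40-16=104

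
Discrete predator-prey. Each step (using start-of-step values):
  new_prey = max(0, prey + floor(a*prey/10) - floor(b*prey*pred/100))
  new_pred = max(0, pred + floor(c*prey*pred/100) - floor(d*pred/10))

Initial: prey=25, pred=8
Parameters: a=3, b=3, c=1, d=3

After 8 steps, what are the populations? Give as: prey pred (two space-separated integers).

Answer: 40 8

Derivation:
Step 1: prey: 25+7-6=26; pred: 8+2-2=8
Step 2: prey: 26+7-6=27; pred: 8+2-2=8
Step 3: prey: 27+8-6=29; pred: 8+2-2=8
Step 4: prey: 29+8-6=31; pred: 8+2-2=8
Step 5: prey: 31+9-7=33; pred: 8+2-2=8
Step 6: prey: 33+9-7=35; pred: 8+2-2=8
Step 7: prey: 35+10-8=37; pred: 8+2-2=8
Step 8: prey: 37+11-8=40; pred: 8+2-2=8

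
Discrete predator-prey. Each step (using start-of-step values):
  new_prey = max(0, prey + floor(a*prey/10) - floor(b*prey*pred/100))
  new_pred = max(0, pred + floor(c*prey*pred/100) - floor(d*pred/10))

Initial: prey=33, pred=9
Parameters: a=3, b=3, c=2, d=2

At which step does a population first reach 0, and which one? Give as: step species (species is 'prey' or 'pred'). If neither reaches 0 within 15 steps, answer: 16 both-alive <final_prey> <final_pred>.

Step 1: prey: 33+9-8=34; pred: 9+5-1=13
Step 2: prey: 34+10-13=31; pred: 13+8-2=19
Step 3: prey: 31+9-17=23; pred: 19+11-3=27
Step 4: prey: 23+6-18=11; pred: 27+12-5=34
Step 5: prey: 11+3-11=3; pred: 34+7-6=35
Step 6: prey: 3+0-3=0; pred: 35+2-7=30
First extinction: prey at step 6

Answer: 6 prey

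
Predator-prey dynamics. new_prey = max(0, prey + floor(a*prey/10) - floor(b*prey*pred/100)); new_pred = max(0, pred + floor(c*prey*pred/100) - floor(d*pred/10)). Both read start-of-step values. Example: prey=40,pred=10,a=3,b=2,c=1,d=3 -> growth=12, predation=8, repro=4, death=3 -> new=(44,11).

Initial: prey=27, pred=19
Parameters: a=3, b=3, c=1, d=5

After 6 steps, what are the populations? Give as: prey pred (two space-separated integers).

Answer: 27 2

Derivation:
Step 1: prey: 27+8-15=20; pred: 19+5-9=15
Step 2: prey: 20+6-9=17; pred: 15+3-7=11
Step 3: prey: 17+5-5=17; pred: 11+1-5=7
Step 4: prey: 17+5-3=19; pred: 7+1-3=5
Step 5: prey: 19+5-2=22; pred: 5+0-2=3
Step 6: prey: 22+6-1=27; pred: 3+0-1=2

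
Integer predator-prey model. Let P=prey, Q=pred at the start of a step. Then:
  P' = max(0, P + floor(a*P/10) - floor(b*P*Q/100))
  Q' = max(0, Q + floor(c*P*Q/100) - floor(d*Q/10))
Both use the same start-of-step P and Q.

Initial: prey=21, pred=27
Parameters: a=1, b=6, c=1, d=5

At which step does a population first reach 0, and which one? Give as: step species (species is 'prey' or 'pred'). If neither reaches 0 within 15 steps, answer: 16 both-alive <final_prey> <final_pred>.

Answer: 1 prey

Derivation:
Step 1: prey: 21+2-34=0; pred: 27+5-13=19
First extinction: prey at step 1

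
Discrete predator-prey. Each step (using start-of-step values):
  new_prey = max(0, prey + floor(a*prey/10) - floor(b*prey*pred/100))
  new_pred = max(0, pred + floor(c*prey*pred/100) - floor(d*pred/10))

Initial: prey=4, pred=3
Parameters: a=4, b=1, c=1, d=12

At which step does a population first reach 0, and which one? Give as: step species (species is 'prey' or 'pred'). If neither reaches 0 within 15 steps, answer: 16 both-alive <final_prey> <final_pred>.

Step 1: prey: 4+1-0=5; pred: 3+0-3=0
First extinction: pred at step 1

Answer: 1 pred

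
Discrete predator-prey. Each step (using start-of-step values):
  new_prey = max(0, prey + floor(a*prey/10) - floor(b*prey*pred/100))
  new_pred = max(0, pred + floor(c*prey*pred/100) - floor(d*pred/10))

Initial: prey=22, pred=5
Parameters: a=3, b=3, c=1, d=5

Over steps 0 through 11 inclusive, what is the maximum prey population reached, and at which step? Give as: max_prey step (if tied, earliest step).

Step 1: prey: 22+6-3=25; pred: 5+1-2=4
Step 2: prey: 25+7-3=29; pred: 4+1-2=3
Step 3: prey: 29+8-2=35; pred: 3+0-1=2
Step 4: prey: 35+10-2=43; pred: 2+0-1=1
Step 5: prey: 43+12-1=54; pred: 1+0-0=1
Step 6: prey: 54+16-1=69; pred: 1+0-0=1
Step 7: prey: 69+20-2=87; pred: 1+0-0=1
Step 8: prey: 87+26-2=111; pred: 1+0-0=1
Step 9: prey: 111+33-3=141; pred: 1+1-0=2
Step 10: prey: 141+42-8=175; pred: 2+2-1=3
Step 11: prey: 175+52-15=212; pred: 3+5-1=7
Max prey = 212 at step 11

Answer: 212 11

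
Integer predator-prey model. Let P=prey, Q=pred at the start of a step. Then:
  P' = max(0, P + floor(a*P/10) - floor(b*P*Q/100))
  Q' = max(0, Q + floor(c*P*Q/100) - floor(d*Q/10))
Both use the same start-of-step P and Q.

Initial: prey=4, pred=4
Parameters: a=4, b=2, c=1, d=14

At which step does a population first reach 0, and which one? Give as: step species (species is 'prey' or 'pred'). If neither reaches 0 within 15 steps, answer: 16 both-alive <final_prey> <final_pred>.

Answer: 1 pred

Derivation:
Step 1: prey: 4+1-0=5; pred: 4+0-5=0
First extinction: pred at step 1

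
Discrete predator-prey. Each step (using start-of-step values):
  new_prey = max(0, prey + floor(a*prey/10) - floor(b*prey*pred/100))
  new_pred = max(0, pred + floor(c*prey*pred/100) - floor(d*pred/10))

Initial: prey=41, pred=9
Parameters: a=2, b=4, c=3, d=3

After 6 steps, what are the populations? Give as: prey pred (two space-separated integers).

Step 1: prey: 41+8-14=35; pred: 9+11-2=18
Step 2: prey: 35+7-25=17; pred: 18+18-5=31
Step 3: prey: 17+3-21=0; pred: 31+15-9=37
Step 4: prey: 0+0-0=0; pred: 37+0-11=26
Step 5: prey: 0+0-0=0; pred: 26+0-7=19
Step 6: prey: 0+0-0=0; pred: 19+0-5=14

Answer: 0 14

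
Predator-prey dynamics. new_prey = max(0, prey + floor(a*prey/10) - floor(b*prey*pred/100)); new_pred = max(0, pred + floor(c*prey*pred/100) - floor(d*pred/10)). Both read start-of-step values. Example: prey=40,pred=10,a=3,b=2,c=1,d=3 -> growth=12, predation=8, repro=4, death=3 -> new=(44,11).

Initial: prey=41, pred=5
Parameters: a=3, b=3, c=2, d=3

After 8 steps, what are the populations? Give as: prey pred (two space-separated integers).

Step 1: prey: 41+12-6=47; pred: 5+4-1=8
Step 2: prey: 47+14-11=50; pred: 8+7-2=13
Step 3: prey: 50+15-19=46; pred: 13+13-3=23
Step 4: prey: 46+13-31=28; pred: 23+21-6=38
Step 5: prey: 28+8-31=5; pred: 38+21-11=48
Step 6: prey: 5+1-7=0; pred: 48+4-14=38
Step 7: prey: 0+0-0=0; pred: 38+0-11=27
Step 8: prey: 0+0-0=0; pred: 27+0-8=19

Answer: 0 19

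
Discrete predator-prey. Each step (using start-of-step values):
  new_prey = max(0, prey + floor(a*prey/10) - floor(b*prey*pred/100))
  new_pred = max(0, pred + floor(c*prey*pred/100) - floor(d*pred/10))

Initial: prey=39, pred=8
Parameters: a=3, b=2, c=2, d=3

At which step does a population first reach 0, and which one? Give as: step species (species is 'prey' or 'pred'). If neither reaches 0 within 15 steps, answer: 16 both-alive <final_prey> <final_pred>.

Answer: 7 prey

Derivation:
Step 1: prey: 39+11-6=44; pred: 8+6-2=12
Step 2: prey: 44+13-10=47; pred: 12+10-3=19
Step 3: prey: 47+14-17=44; pred: 19+17-5=31
Step 4: prey: 44+13-27=30; pred: 31+27-9=49
Step 5: prey: 30+9-29=10; pred: 49+29-14=64
Step 6: prey: 10+3-12=1; pred: 64+12-19=57
Step 7: prey: 1+0-1=0; pred: 57+1-17=41
First extinction: prey at step 7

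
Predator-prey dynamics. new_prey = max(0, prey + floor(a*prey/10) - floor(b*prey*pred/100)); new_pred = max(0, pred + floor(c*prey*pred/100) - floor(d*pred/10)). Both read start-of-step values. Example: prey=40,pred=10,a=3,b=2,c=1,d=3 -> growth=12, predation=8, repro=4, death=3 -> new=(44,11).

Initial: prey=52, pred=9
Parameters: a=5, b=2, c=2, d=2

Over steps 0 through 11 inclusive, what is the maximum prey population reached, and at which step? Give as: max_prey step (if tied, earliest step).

Answer: 80 2

Derivation:
Step 1: prey: 52+26-9=69; pred: 9+9-1=17
Step 2: prey: 69+34-23=80; pred: 17+23-3=37
Step 3: prey: 80+40-59=61; pred: 37+59-7=89
Step 4: prey: 61+30-108=0; pred: 89+108-17=180
Step 5: prey: 0+0-0=0; pred: 180+0-36=144
Step 6: prey: 0+0-0=0; pred: 144+0-28=116
Step 7: prey: 0+0-0=0; pred: 116+0-23=93
Step 8: prey: 0+0-0=0; pred: 93+0-18=75
Step 9: prey: 0+0-0=0; pred: 75+0-15=60
Step 10: prey: 0+0-0=0; pred: 60+0-12=48
Step 11: prey: 0+0-0=0; pred: 48+0-9=39
Max prey = 80 at step 2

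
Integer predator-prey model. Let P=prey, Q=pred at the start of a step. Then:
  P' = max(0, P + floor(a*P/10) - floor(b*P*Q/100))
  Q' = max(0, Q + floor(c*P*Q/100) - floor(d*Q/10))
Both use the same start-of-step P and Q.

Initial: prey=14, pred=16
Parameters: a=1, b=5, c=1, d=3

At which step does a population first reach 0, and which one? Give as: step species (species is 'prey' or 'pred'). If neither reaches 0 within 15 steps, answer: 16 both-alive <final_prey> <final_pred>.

Answer: 16 both-alive 1 3

Derivation:
Step 1: prey: 14+1-11=4; pred: 16+2-4=14
Step 2: prey: 4+0-2=2; pred: 14+0-4=10
Step 3: prey: 2+0-1=1; pred: 10+0-3=7
Step 4: prey: 1+0-0=1; pred: 7+0-2=5
Step 5: prey: 1+0-0=1; pred: 5+0-1=4
Step 6: prey: 1+0-0=1; pred: 4+0-1=3
Step 7: prey: 1+0-0=1; pred: 3+0-0=3
Steps 8-15: state stable at prey=1, pred=3 (no change)
No extinction within 15 steps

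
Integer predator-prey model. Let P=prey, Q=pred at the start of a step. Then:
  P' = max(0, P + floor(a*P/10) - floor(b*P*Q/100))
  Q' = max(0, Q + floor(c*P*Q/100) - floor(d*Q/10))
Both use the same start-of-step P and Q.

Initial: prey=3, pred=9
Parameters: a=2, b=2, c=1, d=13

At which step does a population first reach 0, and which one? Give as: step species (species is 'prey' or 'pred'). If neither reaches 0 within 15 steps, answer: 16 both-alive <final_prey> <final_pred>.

Step 1: prey: 3+0-0=3; pred: 9+0-11=0
First extinction: pred at step 1

Answer: 1 pred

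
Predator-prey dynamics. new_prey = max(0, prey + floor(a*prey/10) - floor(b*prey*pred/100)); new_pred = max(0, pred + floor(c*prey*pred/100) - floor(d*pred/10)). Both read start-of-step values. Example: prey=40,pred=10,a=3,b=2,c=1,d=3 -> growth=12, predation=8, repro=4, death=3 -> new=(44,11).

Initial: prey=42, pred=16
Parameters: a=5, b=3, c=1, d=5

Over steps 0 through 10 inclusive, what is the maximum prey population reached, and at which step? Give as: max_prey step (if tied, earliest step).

Answer: 81 7

Derivation:
Step 1: prey: 42+21-20=43; pred: 16+6-8=14
Step 2: prey: 43+21-18=46; pred: 14+6-7=13
Step 3: prey: 46+23-17=52; pred: 13+5-6=12
Step 4: prey: 52+26-18=60; pred: 12+6-6=12
Step 5: prey: 60+30-21=69; pred: 12+7-6=13
Step 6: prey: 69+34-26=77; pred: 13+8-6=15
Step 7: prey: 77+38-34=81; pred: 15+11-7=19
Step 8: prey: 81+40-46=75; pred: 19+15-9=25
Step 9: prey: 75+37-56=56; pred: 25+18-12=31
Step 10: prey: 56+28-52=32; pred: 31+17-15=33
Max prey = 81 at step 7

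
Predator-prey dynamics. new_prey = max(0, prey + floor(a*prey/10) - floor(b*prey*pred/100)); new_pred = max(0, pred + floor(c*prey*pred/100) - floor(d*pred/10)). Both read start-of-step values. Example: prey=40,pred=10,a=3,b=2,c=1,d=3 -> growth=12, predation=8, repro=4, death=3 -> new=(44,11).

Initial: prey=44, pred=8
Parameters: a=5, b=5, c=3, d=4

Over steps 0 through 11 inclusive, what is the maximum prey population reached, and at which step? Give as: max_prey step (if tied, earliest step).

Answer: 49 1

Derivation:
Step 1: prey: 44+22-17=49; pred: 8+10-3=15
Step 2: prey: 49+24-36=37; pred: 15+22-6=31
Step 3: prey: 37+18-57=0; pred: 31+34-12=53
Step 4: prey: 0+0-0=0; pred: 53+0-21=32
Step 5: prey: 0+0-0=0; pred: 32+0-12=20
Step 6: prey: 0+0-0=0; pred: 20+0-8=12
Step 7: prey: 0+0-0=0; pred: 12+0-4=8
Step 8: prey: 0+0-0=0; pred: 8+0-3=5
Step 9: prey: 0+0-0=0; pred: 5+0-2=3
Step 10: prey: 0+0-0=0; pred: 3+0-1=2
Step 11: prey: 0+0-0=0; pred: 2+0-0=2
Max prey = 49 at step 1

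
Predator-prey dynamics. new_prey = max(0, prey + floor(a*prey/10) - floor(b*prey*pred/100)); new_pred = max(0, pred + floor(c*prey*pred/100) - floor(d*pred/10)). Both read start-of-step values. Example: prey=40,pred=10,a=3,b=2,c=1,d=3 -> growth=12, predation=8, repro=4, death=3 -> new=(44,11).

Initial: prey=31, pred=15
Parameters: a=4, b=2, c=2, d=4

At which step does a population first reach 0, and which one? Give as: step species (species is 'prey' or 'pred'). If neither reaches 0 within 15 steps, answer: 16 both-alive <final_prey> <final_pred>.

Answer: 16 both-alive 21 2

Derivation:
Step 1: prey: 31+12-9=34; pred: 15+9-6=18
Step 2: prey: 34+13-12=35; pred: 18+12-7=23
Step 3: prey: 35+14-16=33; pred: 23+16-9=30
Step 4: prey: 33+13-19=27; pred: 30+19-12=37
Step 5: prey: 27+10-19=18; pred: 37+19-14=42
Step 6: prey: 18+7-15=10; pred: 42+15-16=41
Step 7: prey: 10+4-8=6; pred: 41+8-16=33
Step 8: prey: 6+2-3=5; pred: 33+3-13=23
Step 9: prey: 5+2-2=5; pred: 23+2-9=16
Step 10: prey: 5+2-1=6; pred: 16+1-6=11
Step 11: prey: 6+2-1=7; pred: 11+1-4=8
Step 12: prey: 7+2-1=8; pred: 8+1-3=6
Step 13: prey: 8+3-0=11; pred: 6+0-2=4
Step 14: prey: 11+4-0=15; pred: 4+0-1=3
Step 15: prey: 15+6-0=21; pred: 3+0-1=2
No extinction within 15 steps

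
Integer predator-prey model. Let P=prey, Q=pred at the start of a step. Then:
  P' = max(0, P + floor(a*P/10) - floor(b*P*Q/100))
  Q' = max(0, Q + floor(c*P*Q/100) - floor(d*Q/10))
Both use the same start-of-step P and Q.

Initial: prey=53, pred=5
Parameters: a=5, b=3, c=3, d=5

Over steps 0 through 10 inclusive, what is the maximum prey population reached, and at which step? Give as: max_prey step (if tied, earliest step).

Answer: 87 2

Derivation:
Step 1: prey: 53+26-7=72; pred: 5+7-2=10
Step 2: prey: 72+36-21=87; pred: 10+21-5=26
Step 3: prey: 87+43-67=63; pred: 26+67-13=80
Step 4: prey: 63+31-151=0; pred: 80+151-40=191
Step 5: prey: 0+0-0=0; pred: 191+0-95=96
Step 6: prey: 0+0-0=0; pred: 96+0-48=48
Step 7: prey: 0+0-0=0; pred: 48+0-24=24
Step 8: prey: 0+0-0=0; pred: 24+0-12=12
Step 9: prey: 0+0-0=0; pred: 12+0-6=6
Step 10: prey: 0+0-0=0; pred: 6+0-3=3
Max prey = 87 at step 2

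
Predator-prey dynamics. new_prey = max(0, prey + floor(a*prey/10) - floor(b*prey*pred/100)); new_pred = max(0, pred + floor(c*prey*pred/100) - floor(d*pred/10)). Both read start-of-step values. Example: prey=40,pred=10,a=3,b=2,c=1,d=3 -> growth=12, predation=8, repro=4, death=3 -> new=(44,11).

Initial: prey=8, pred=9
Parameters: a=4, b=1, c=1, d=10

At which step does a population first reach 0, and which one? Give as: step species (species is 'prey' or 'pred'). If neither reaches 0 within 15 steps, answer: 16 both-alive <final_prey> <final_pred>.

Answer: 1 pred

Derivation:
Step 1: prey: 8+3-0=11; pred: 9+0-9=0
First extinction: pred at step 1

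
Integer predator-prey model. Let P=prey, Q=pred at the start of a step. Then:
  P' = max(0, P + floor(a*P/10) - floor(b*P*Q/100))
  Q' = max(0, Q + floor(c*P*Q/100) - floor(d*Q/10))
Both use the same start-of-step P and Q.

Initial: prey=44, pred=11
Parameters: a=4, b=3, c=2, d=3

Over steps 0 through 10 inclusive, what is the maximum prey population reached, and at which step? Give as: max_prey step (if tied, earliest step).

Answer: 47 1

Derivation:
Step 1: prey: 44+17-14=47; pred: 11+9-3=17
Step 2: prey: 47+18-23=42; pred: 17+15-5=27
Step 3: prey: 42+16-34=24; pred: 27+22-8=41
Step 4: prey: 24+9-29=4; pred: 41+19-12=48
Step 5: prey: 4+1-5=0; pred: 48+3-14=37
Step 6: prey: 0+0-0=0; pred: 37+0-11=26
Step 7: prey: 0+0-0=0; pred: 26+0-7=19
Step 8: prey: 0+0-0=0; pred: 19+0-5=14
Step 9: prey: 0+0-0=0; pred: 14+0-4=10
Step 10: prey: 0+0-0=0; pred: 10+0-3=7
Max prey = 47 at step 1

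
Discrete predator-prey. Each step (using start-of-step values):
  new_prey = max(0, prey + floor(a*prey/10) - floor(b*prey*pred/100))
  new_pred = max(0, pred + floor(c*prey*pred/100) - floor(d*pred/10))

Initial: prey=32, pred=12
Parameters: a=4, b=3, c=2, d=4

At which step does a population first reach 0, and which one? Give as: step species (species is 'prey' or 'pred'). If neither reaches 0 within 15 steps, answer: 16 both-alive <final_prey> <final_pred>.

Answer: 16 both-alive 25 2

Derivation:
Step 1: prey: 32+12-11=33; pred: 12+7-4=15
Step 2: prey: 33+13-14=32; pred: 15+9-6=18
Step 3: prey: 32+12-17=27; pred: 18+11-7=22
Step 4: prey: 27+10-17=20; pred: 22+11-8=25
Step 5: prey: 20+8-15=13; pred: 25+10-10=25
Step 6: prey: 13+5-9=9; pred: 25+6-10=21
Step 7: prey: 9+3-5=7; pred: 21+3-8=16
Step 8: prey: 7+2-3=6; pred: 16+2-6=12
Step 9: prey: 6+2-2=6; pred: 12+1-4=9
Step 10: prey: 6+2-1=7; pred: 9+1-3=7
Step 11: prey: 7+2-1=8; pred: 7+0-2=5
Step 12: prey: 8+3-1=10; pred: 5+0-2=3
Step 13: prey: 10+4-0=14; pred: 3+0-1=2
Step 14: prey: 14+5-0=19; pred: 2+0-0=2
Step 15: prey: 19+7-1=25; pred: 2+0-0=2
No extinction within 15 steps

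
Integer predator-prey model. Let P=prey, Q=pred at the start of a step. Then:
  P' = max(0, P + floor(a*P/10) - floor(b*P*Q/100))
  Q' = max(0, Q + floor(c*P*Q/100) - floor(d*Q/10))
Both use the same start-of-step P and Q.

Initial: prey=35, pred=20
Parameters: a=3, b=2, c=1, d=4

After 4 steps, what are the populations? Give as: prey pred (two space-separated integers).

Answer: 28 13

Derivation:
Step 1: prey: 35+10-14=31; pred: 20+7-8=19
Step 2: prey: 31+9-11=29; pred: 19+5-7=17
Step 3: prey: 29+8-9=28; pred: 17+4-6=15
Step 4: prey: 28+8-8=28; pred: 15+4-6=13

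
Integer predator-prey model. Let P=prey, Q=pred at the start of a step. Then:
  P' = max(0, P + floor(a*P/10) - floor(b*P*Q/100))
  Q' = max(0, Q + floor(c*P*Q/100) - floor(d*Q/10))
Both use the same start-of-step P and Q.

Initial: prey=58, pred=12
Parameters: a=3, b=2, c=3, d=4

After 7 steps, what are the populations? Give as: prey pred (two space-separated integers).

Answer: 0 18

Derivation:
Step 1: prey: 58+17-13=62; pred: 12+20-4=28
Step 2: prey: 62+18-34=46; pred: 28+52-11=69
Step 3: prey: 46+13-63=0; pred: 69+95-27=137
Step 4: prey: 0+0-0=0; pred: 137+0-54=83
Step 5: prey: 0+0-0=0; pred: 83+0-33=50
Step 6: prey: 0+0-0=0; pred: 50+0-20=30
Step 7: prey: 0+0-0=0; pred: 30+0-12=18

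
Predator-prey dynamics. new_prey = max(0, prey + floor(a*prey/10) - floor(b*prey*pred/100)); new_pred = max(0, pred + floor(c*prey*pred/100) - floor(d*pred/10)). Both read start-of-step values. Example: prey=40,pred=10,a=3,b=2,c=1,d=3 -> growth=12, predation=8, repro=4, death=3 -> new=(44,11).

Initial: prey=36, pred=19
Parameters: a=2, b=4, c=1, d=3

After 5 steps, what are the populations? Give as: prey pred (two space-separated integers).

Answer: 2 7

Derivation:
Step 1: prey: 36+7-27=16; pred: 19+6-5=20
Step 2: prey: 16+3-12=7; pred: 20+3-6=17
Step 3: prey: 7+1-4=4; pred: 17+1-5=13
Step 4: prey: 4+0-2=2; pred: 13+0-3=10
Step 5: prey: 2+0-0=2; pred: 10+0-3=7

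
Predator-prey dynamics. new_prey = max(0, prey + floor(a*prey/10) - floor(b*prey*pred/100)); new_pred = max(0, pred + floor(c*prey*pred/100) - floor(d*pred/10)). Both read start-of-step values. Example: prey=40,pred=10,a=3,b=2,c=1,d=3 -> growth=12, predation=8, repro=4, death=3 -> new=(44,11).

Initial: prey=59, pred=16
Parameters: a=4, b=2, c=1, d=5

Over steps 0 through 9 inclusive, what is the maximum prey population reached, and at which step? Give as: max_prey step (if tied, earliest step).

Answer: 70 3

Derivation:
Step 1: prey: 59+23-18=64; pred: 16+9-8=17
Step 2: prey: 64+25-21=68; pred: 17+10-8=19
Step 3: prey: 68+27-25=70; pred: 19+12-9=22
Step 4: prey: 70+28-30=68; pred: 22+15-11=26
Step 5: prey: 68+27-35=60; pred: 26+17-13=30
Step 6: prey: 60+24-36=48; pred: 30+18-15=33
Step 7: prey: 48+19-31=36; pred: 33+15-16=32
Step 8: prey: 36+14-23=27; pred: 32+11-16=27
Step 9: prey: 27+10-14=23; pred: 27+7-13=21
Max prey = 70 at step 3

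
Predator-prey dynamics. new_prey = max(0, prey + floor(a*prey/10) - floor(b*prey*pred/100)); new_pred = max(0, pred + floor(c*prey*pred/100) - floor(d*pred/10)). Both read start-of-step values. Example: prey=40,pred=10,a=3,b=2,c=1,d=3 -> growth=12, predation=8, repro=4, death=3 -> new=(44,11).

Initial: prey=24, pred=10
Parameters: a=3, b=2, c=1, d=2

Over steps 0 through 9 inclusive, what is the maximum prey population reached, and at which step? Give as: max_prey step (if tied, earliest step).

Step 1: prey: 24+7-4=27; pred: 10+2-2=10
Step 2: prey: 27+8-5=30; pred: 10+2-2=10
Step 3: prey: 30+9-6=33; pred: 10+3-2=11
Step 4: prey: 33+9-7=35; pred: 11+3-2=12
Step 5: prey: 35+10-8=37; pred: 12+4-2=14
Step 6: prey: 37+11-10=38; pred: 14+5-2=17
Step 7: prey: 38+11-12=37; pred: 17+6-3=20
Step 8: prey: 37+11-14=34; pred: 20+7-4=23
Step 9: prey: 34+10-15=29; pred: 23+7-4=26
Max prey = 38 at step 6

Answer: 38 6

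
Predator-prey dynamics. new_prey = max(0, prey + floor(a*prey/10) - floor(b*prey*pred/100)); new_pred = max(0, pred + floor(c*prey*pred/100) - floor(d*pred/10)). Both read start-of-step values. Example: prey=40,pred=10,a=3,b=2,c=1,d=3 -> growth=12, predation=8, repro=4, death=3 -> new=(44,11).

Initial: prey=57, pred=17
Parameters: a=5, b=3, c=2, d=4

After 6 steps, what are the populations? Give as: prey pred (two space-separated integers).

Step 1: prey: 57+28-29=56; pred: 17+19-6=30
Step 2: prey: 56+28-50=34; pred: 30+33-12=51
Step 3: prey: 34+17-52=0; pred: 51+34-20=65
Step 4: prey: 0+0-0=0; pred: 65+0-26=39
Step 5: prey: 0+0-0=0; pred: 39+0-15=24
Step 6: prey: 0+0-0=0; pred: 24+0-9=15

Answer: 0 15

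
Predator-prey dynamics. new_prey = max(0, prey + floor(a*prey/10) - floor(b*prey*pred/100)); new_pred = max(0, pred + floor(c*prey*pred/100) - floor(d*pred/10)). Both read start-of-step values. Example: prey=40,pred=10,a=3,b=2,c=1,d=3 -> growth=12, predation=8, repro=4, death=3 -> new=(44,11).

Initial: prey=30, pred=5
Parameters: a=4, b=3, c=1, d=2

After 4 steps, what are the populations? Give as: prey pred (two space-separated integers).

Step 1: prey: 30+12-4=38; pred: 5+1-1=5
Step 2: prey: 38+15-5=48; pred: 5+1-1=5
Step 3: prey: 48+19-7=60; pred: 5+2-1=6
Step 4: prey: 60+24-10=74; pred: 6+3-1=8

Answer: 74 8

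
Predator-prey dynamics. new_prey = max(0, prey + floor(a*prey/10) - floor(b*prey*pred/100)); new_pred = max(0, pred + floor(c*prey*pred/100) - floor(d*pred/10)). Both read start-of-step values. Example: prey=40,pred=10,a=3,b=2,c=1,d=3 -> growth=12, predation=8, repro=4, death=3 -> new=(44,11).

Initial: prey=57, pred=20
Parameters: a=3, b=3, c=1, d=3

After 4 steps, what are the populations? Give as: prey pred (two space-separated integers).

Answer: 6 21

Derivation:
Step 1: prey: 57+17-34=40; pred: 20+11-6=25
Step 2: prey: 40+12-30=22; pred: 25+10-7=28
Step 3: prey: 22+6-18=10; pred: 28+6-8=26
Step 4: prey: 10+3-7=6; pred: 26+2-7=21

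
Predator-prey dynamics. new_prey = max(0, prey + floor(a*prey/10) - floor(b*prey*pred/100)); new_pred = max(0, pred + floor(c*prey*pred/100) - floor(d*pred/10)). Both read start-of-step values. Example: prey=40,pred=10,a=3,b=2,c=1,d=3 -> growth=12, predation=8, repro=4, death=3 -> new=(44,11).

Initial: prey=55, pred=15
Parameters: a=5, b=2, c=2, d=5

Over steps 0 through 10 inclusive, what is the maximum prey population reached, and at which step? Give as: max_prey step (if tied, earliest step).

Answer: 68 2

Derivation:
Step 1: prey: 55+27-16=66; pred: 15+16-7=24
Step 2: prey: 66+33-31=68; pred: 24+31-12=43
Step 3: prey: 68+34-58=44; pred: 43+58-21=80
Step 4: prey: 44+22-70=0; pred: 80+70-40=110
Step 5: prey: 0+0-0=0; pred: 110+0-55=55
Step 6: prey: 0+0-0=0; pred: 55+0-27=28
Step 7: prey: 0+0-0=0; pred: 28+0-14=14
Step 8: prey: 0+0-0=0; pred: 14+0-7=7
Step 9: prey: 0+0-0=0; pred: 7+0-3=4
Step 10: prey: 0+0-0=0; pred: 4+0-2=2
Max prey = 68 at step 2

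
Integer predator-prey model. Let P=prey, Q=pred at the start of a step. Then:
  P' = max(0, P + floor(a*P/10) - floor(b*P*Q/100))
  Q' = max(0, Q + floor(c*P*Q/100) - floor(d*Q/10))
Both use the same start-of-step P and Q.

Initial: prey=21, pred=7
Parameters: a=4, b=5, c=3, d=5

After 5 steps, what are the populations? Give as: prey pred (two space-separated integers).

Step 1: prey: 21+8-7=22; pred: 7+4-3=8
Step 2: prey: 22+8-8=22; pred: 8+5-4=9
Step 3: prey: 22+8-9=21; pred: 9+5-4=10
Step 4: prey: 21+8-10=19; pred: 10+6-5=11
Step 5: prey: 19+7-10=16; pred: 11+6-5=12

Answer: 16 12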